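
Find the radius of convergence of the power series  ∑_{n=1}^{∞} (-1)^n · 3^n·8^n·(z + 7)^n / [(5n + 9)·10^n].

R = 5/12

Ratio test: |a_{n+1}/a_n| = [(5n + 9)/(5(n+1) + 9)] · 3·8/10 → 12/5 as n → ∞.
The series converges when 12/5 · |z + 7| < 1, giving R = 5/12.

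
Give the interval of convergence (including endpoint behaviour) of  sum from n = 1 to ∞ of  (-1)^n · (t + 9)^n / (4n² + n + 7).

By the ratio test, |a_{n+1}/a_n| = (4n² + n + 7)/(4(n+1)² + (n+1) + 7) → 1.
Hence R = 1.
When t = -8, the series is dominated by a constant times Σ 1/n², which converges (p = 2 > 1).
At t = -10: the series is dominated by a constant times Σ 1/n², which converges (p = 2 > 1).

[-10, -8]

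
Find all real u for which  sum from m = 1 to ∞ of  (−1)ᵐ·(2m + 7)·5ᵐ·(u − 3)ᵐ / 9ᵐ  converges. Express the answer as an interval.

The ratio of consecutive coefficients is [(2(m+1) + 7)/(2m + 7)] · 5/9 → 5/9.
Convergence for |u − 3| · 5/9 < 1, i.e. |u − 3| < 9/5. So R = 9/5.
Endpoint u = 24/5: the terms have absolute value of order m, which does not tend to 0, so the series diverges by the divergence test.
Endpoint u = 6/5: the terms have absolute value of order m, which does not tend to 0, so the series diverges by the divergence test.

(6/5, 24/5)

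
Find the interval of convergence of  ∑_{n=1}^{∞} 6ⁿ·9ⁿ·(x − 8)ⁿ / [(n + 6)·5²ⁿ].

Apply the ratio test: |a_{n+1}| / |a_n| = [(n + 6)/((n+1) + 6)] · 6·9/25, which tends to 54/25 as n → ∞.
The series converges when 54/25 · |x − 8| < 1, giving R = 25/54.
At x = 457/54: the terms are asymptotic to a nonzero constant times 1/n, so the series diverges by limit comparison with Σ 1/n.
Check x = 407/54: the terms alternate in sign and decrease monotonically to 0 in absolute value (size ~ c/n), so the alternating series test gives convergence.

[407/54, 457/54)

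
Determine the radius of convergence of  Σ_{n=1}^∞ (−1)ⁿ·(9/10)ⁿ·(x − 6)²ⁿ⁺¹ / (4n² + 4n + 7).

R = √10/3

The ratio of consecutive coefficients is [(4n² + 4n + 7)/(4(n+1)² + 4(n+1) + 7)] · 9/10 → 9/10.
Writing y = (x − 6)², the series in y has radius 10/9, so |x − 6| < √(10/9) and R = √10/3.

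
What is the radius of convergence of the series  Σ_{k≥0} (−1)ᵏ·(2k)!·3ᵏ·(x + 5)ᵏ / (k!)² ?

Apply the ratio test: |a_{k+1}| / |a_k| = (2k+1)·(2k+2)/(k+1)² · 3, which tends to 12 as k → ∞.
The series converges when 12 · |x + 5| < 1, giving R = 1/12.

R = 1/12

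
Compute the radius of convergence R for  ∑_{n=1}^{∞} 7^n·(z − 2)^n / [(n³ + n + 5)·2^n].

By the ratio test, |a_{n+1}/a_n| = [(n³ + n + 5)/((n+1)³ + (n+1) + 5)] · 7/2 → 7/2.
The series converges when 7/2 · |z − 2| < 1, giving R = 2/7.

R = 2/7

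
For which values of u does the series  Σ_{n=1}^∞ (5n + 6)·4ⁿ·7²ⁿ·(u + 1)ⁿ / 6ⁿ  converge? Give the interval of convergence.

(-101/98, -95/98)

By the ratio test, |a_{n+1}/a_n| = [(5(n+1) + 6)/(5n + 6)] · 4·49/6 → 98/3.
Convergence for |u + 1| · 98/3 < 1, i.e. |u + 1| < 3/98. So R = 3/98.
When u = -95/98, the n-th term does not approach 0; divergence by the term test.
Endpoint u = -101/98: the n-th term does not approach 0; divergence by the term test.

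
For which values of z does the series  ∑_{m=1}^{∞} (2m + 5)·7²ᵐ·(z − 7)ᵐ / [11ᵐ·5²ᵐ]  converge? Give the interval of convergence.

(68/49, 618/49)

The ratio of consecutive coefficients is [(2(m+1) + 5)/(2m + 5)] · 49/(11·25) → 49/275.
The series converges when 49/275 · |z − 7| < 1, giving R = 275/49.
At z = 618/49: the m-th term does not approach 0; divergence by the term test.
When z = 68/49, the terms do not tend to 0, so the series diverges.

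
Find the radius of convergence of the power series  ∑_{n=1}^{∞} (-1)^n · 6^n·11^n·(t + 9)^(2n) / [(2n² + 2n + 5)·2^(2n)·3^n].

R = √22/11

The ratio of consecutive coefficients is [(2n² + 2n + 5)/(2(n+1)² + 2(n+1) + 5)] · 6·11/(4·3) → 11/2.
Since the exponent of (t + 9) increases by 2 each term, convergence requires |t + 9|² < 2/11, hence R = √22/11.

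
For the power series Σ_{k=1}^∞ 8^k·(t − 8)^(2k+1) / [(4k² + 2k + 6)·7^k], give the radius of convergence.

Apply the ratio test: |a_{k+1}| / |a_k| = [(4k² + 2k + 6)/(4(k+1)² + 2(k+1) + 6)] · 8/7, which tends to 8/7 as k → ∞.
Since the exponent of (t − 8) increases by 2 each term, convergence requires |t − 8|² < 7/8, hence R = √14/4.

R = √14/4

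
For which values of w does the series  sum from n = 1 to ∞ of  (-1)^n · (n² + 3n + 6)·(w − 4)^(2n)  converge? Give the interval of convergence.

(3, 5)

The ratio of consecutive coefficients is ((n+1)² + 3(n+1) + 6)/(n² + 3n + 6) → 1.
Writing y = (w − 4)², the series in y has radius 1, so |w − 4| < √(1) = 1 and R = 1.
Check w = 5: the terms have absolute value of order n², which does not tend to 0, so the series diverges by the divergence test.
When w = 3, the terms do not tend to 0, so the series diverges.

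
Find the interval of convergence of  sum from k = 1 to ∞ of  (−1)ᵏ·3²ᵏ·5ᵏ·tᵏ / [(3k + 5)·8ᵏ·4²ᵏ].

(-128/45, 128/45]

Ratio test: |a_{k+1}/a_k| = [(3k + 5)/(3(k+1) + 5)] · 9·5/(8·16) → 45/128 as k → ∞.
Convergence for |t| · 45/128 < 1, i.e. |t| < 128/45. So R = 128/45.
When t = 128/45, convergence follows from the alternating series test (terms decrease monotonically to 0).
When t = -128/45, the terms behave like c/k; limit comparison with the harmonic series gives divergence.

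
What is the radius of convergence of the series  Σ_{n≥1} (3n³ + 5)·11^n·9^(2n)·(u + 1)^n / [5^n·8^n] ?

The ratio of consecutive coefficients is [(3(n+1)³ + 5)/(3n³ + 5)] · 11·81/(5·8) → 891/40.
The series converges when 891/40 · |u + 1| < 1, giving R = 40/891.

R = 40/891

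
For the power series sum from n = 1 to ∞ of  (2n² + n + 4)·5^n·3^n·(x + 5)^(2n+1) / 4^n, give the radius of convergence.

R = 2√15/15

By the ratio test, |a_{n+1}/a_n| = [(2(n+1)² + (n+1) + 4)/(2n² + n + 4)] · 5·3/4 → 15/4.
Successive powers of (x + 5) differ by 2, so the series converges when |x + 5|² · 15/4 < 1, i.e. |x + 5| < √(4/15). So R = 2√15/15.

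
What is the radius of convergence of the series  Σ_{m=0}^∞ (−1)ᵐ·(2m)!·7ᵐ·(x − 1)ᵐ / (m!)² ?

By the ratio test, |a_{m+1}/a_m| = (2m+1)·(2m+2)/(m+1)² · 7 → 28.
Hence the series converges for |x − 1| < 1/(28) = 1/28, so the radius of convergence is 1/28.

R = 1/28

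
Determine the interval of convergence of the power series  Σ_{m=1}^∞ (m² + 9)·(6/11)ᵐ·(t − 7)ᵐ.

(31/6, 53/6)

By the ratio test, |a_{m+1}/a_m| = [((m+1)² + 9)/(m² + 9)] · 6/11 → 6/11.
Thus R = 1/(6/11) = 11/6.
When t = 53/6, the terms do not tend to 0, so the series diverges.
Endpoint t = 31/6: the m-th term does not approach 0; divergence by the term test.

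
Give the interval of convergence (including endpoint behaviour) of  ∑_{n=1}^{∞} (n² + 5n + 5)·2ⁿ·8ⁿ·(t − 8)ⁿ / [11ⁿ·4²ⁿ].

Apply the ratio test: |a_{n+1}| / |a_n| = [((n+1)² + 5(n+1) + 5)/(n² + 5n + 5)] · 2·8/(11·16), which tends to 1/11 as n → ∞.
Hence the series converges for |t − 8| < 1/(1/11) = 11, so the radius of convergence is 11.
When t = 19, the terms do not tend to 0, so the series diverges.
Endpoint t = -3: the n-th term does not approach 0; divergence by the term test.

(-3, 19)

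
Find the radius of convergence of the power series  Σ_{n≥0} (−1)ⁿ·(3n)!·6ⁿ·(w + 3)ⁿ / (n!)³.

Apply the ratio test: |a_{n+1}| / |a_n| = (3n+1)·(3n+2)·(3n+3)/(n+1)³ · 6, which tends to 162 as n → ∞.
Convergence for |w + 3| · 162 < 1, i.e. |w + 3| < 1/162. So R = 1/162.

R = 1/162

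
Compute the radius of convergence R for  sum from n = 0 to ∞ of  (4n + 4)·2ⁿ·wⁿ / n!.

R = ∞

By the ratio test, |a_{n+1}/a_n| = (4(n+1) + 4)/(4n + 4) · 2 · 1/(n+1) → 0.
Since the limit is 0 < 1 for every w, the series converges on all of ℝ and R = ∞.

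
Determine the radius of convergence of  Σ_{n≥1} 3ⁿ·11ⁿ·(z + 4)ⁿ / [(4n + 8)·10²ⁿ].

R = 100/33

The ratio of consecutive coefficients is [(4n + 8)/(4(n+1) + 8)] · 3·11/100 → 33/100.
Thus R = 1/(33/100) = 100/33.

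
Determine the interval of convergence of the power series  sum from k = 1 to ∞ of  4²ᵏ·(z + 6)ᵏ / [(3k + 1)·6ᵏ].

[-51/8, -45/8)

By the ratio test, |a_{k+1}/a_k| = [(3k + 1)/(3(k+1) + 1)] · 16/6 → 8/3.
Convergence for |z + 6| · 8/3 < 1, i.e. |z + 6| < 3/8. So R = 3/8.
At z = -45/8: the terms are asymptotic to a nonzero constant times 1/k, so the series diverges by limit comparison with Σ 1/k.
Endpoint z = -51/8: the terms alternate in sign and decrease monotonically to 0 in absolute value (size ~ c/k), so the alternating series test gives convergence.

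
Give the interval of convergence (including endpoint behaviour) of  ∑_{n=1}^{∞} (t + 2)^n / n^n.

Root test: |a_n|^(1/n) = 1/n → 0.
Since the n-th root of |a_n| tends to 0, the series converges for all real t; R = ∞.

(−∞, ∞)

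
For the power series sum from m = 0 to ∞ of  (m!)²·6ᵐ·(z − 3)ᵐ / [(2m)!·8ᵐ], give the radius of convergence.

R = 16/3

The ratio of consecutive coefficients is (m+1)²/[(2m+1)·(2m+2)] · 6/8 → 3/16.
Hence the series converges for |z − 3| < 1/(3/16) = 16/3, so the radius of convergence is 16/3.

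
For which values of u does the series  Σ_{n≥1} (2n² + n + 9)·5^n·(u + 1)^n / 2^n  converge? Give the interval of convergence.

Ratio test: |a_{n+1}/a_n| = [(2(n+1)² + (n+1) + 9)/(2n² + n + 9)] · 5/2 → 5/2 as n → ∞.
Hence the series converges for |u + 1| < 1/(5/2) = 2/5, so the radius of convergence is 2/5.
At u = -3/5: the n-th term does not approach 0; divergence by the term test.
Endpoint u = -7/5: the n-th term does not approach 0; divergence by the term test.

(-7/5, -3/5)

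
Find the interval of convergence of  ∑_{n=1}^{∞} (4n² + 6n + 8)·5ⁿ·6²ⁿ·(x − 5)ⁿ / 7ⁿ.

Apply the ratio test: |a_{n+1}| / |a_n| = [(4(n+1)² + 6(n+1) + 8)/(4n² + 6n + 8)] · 5·36/7, which tends to 180/7 as n → ∞.
Hence the series converges for |x − 5| < 1/(180/7) = 7/180, so the radius of convergence is 7/180.
Endpoint x = 907/180: the terms do not tend to 0, so the series diverges.
Endpoint x = 893/180: the n-th term does not approach 0; divergence by the term test.

(893/180, 907/180)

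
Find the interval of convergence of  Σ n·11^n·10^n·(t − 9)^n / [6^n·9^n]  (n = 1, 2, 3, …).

The ratio of consecutive coefficients is [(n+1)/n] · 11·10/(6·9) → 55/27.
The series converges when 55/27 · |t − 9| < 1, giving R = 27/55.
When t = 522/55, the terms have absolute value of order n, which does not tend to 0, so the series diverges by the divergence test.
Check t = 468/55: the n-th term does not approach 0; divergence by the term test.

(468/55, 522/55)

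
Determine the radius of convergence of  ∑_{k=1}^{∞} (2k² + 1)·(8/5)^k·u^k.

R = 5/8

Ratio test: |a_{k+1}/a_k| = [(2(k+1)² + 1)/(2k² + 1)] · 8/5 → 8/5 as k → ∞.
Hence the series converges for |u| < 1/(8/5) = 5/8, so the radius of convergence is 5/8.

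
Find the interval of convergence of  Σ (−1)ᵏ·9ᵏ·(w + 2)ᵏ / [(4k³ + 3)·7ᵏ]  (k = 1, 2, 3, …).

The ratio of consecutive coefficients is [(4k³ + 3)/(4(k+1)³ + 3)] · 9/7 → 9/7.
The series converges when 9/7 · |w + 2| < 1, giving R = 7/9.
At w = -11/9: the series is dominated by a constant times Σ 1/k³, which converges (p = 3 > 1).
Endpoint w = -25/9: the terms are on the order of 1/k³, so the series converges absolutely by comparison with the p-series (p = 3 > 1).

[-25/9, -11/9]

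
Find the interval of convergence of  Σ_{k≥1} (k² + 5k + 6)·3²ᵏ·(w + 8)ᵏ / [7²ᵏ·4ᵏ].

(-268/9, 124/9)

By the ratio test, |a_{k+1}/a_k| = [((k+1)² + 5(k+1) + 6)/(k² + 5k + 6)] · 9/(49·4) → 9/196.
Convergence for |w + 8| · 9/196 < 1, i.e. |w + 8| < 196/9. So R = 196/9.
At w = 124/9: the k-th term does not approach 0; divergence by the term test.
When w = -268/9, the terms have absolute value of order k², which does not tend to 0, so the series diverges by the divergence test.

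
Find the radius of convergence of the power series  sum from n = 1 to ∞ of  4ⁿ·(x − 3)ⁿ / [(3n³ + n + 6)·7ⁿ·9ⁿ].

Apply the ratio test: |a_{n+1}| / |a_n| = [(3n³ + n + 6)/(3(n+1)³ + (n+1) + 6)] · 4/(7·9), which tends to 4/63 as n → ∞.
Convergence for |x − 3| · 4/63 < 1, i.e. |x − 3| < 63/4. So R = 63/4.

R = 63/4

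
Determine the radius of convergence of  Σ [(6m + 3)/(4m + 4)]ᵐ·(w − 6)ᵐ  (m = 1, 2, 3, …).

R = 2/3

Root test: |a_m|^(1/m) = (6m + 3)/(4m + 4) → 3/2.
Convergence for |w − 6| · 3/2 < 1, i.e. |w − 6| < 2/3. So R = 2/3.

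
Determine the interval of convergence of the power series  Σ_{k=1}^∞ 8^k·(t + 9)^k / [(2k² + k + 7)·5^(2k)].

Ratio test: |a_{k+1}/a_k| = [(2k² + k + 7)/(2(k+1)² + (k+1) + 7)] · 8/25 → 8/25 as k → ∞.
Hence the series converges for |t + 9| < 1/(8/25) = 25/8, so the radius of convergence is 25/8.
Endpoint t = -47/8: the series is dominated by a constant times Σ 1/k², which converges (p = 2 > 1).
Check t = -97/8: absolute convergence follows by limit comparison with Σ 1/k².

[-97/8, -47/8]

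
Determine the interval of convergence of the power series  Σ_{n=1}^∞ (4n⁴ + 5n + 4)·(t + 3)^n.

(-4, -2)

Apply the ratio test: |a_{n+1}| / |a_n| = (4(n+1)⁴ + 5(n+1) + 4)/(4n⁴ + 5n + 4), which tends to 1 as n → ∞.
Convergence for |t + 3| < 1, so R = 1.
At t = -2: the n-th term does not approach 0; divergence by the term test.
Check t = -4: the n-th term does not approach 0; divergence by the term test.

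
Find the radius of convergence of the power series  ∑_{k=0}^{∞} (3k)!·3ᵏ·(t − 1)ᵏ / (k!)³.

Ratio test: |a_{k+1}/a_k| = (3k+1)·(3k+2)·(3k+3)/(k+1)³ · 3 → 81 as k → ∞.
Thus R = 1/(81) = 1/81.

R = 1/81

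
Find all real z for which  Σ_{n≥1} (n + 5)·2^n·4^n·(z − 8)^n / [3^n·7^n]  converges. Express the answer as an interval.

(43/8, 85/8)

The ratio of consecutive coefficients is [((n+1) + 5)/(n + 5)] · 2·4/(3·7) → 8/21.
Hence the series converges for |z − 8| < 1/(8/21) = 21/8, so the radius of convergence is 21/8.
At z = 85/8: the terms have absolute value of order n, which does not tend to 0, so the series diverges by the divergence test.
At z = 43/8: the n-th term does not approach 0; divergence by the term test.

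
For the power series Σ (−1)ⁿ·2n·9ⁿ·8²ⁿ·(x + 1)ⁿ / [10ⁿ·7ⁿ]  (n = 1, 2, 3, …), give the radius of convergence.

Apply the ratio test: |a_{n+1}| / |a_n| = [2(n+1)/2n] · 9·64/(10·7), which tends to 288/35 as n → ∞.
The series converges when 288/35 · |x + 1| < 1, giving R = 35/288.

R = 35/288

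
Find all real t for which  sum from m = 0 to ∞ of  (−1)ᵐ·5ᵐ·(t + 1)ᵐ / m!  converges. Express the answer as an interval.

(−∞, ∞)

By the ratio test, |a_{m+1}/a_m| = 5 · 1/(m+1) → 0.
Since the limit is 0 < 1 for every t, the series converges on all of ℝ and R = ∞.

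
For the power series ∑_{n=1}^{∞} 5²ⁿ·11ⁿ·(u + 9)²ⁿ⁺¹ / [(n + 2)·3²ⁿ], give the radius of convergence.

R = 3√11/55

By the ratio test, |a_{n+1}/a_n| = [(n + 2)/((n+1) + 2)] · 25·11/9 → 275/9.
Writing y = (u + 9)², the series in y has radius 9/275, so |u + 9| < √(9/275) and R = 3√11/55.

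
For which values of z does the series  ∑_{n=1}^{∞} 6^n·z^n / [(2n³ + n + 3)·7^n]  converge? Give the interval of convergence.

[-7/6, 7/6]

By the ratio test, |a_{n+1}/a_n| = [(2n³ + n + 3)/(2(n+1)³ + (n+1) + 3)] · 6/7 → 6/7.
Thus R = 1/(6/7) = 7/6.
When z = 7/6, absolute convergence follows by limit comparison with Σ 1/n³.
When z = -7/6, absolute convergence follows by limit comparison with Σ 1/n³.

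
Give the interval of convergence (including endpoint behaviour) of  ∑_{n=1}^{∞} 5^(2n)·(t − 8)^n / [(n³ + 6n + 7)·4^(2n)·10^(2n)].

The ratio of consecutive coefficients is [(n³ + 6n + 7)/((n+1)³ + 6(n+1) + 7)] · 25/(16·100) → 1/64.
Hence the series converges for |t − 8| < 1/(1/64) = 64, so the radius of convergence is 64.
At t = 72: the series is dominated by a constant times Σ 1/n³, which converges (p = 3 > 1).
At t = -56: the terms are on the order of 1/n³, so the series converges absolutely by comparison with the p-series (p = 3 > 1).

[-56, 72]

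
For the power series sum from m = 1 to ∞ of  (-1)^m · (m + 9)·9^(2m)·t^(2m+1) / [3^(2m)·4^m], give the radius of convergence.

Apply the ratio test: |a_{m+1}| / |a_m| = [((m+1) + 9)/(m + 9)] · 81/(9·4), which tends to 9/4 as m → ∞.
Successive powers of t differ by 2, so the series converges when |t|² · 9/4 < 1, i.e. |t| < √(4/9) = 2/3. So R = 2/3.

R = 2/3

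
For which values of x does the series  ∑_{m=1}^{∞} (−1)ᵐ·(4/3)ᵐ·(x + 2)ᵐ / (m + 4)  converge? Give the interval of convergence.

The ratio of consecutive coefficients is [(m + 4)/((m+1) + 4)] · 4/3 → 4/3.
Convergence for |x + 2| · 4/3 < 1, i.e. |x + 2| < 3/4. So R = 3/4.
Check x = -5/4: the terms alternate in sign and decrease monotonically to 0 in absolute value (size ~ c/m), so the alternating series test gives convergence.
Endpoint x = -11/4: the terms are asymptotic to a nonzero constant times 1/m, so the series diverges by limit comparison with Σ 1/m.

(-11/4, -5/4]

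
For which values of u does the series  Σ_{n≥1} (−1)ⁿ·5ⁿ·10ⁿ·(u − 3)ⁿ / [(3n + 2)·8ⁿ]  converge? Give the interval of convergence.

(71/25, 79/25]

By the ratio test, |a_{n+1}/a_n| = [(3n + 2)/(3(n+1) + 2)] · 5·10/8 → 25/4.
Thus R = 1/(25/4) = 4/25.
Endpoint u = 79/25: convergence follows from the alternating series test (terms decrease monotonically to 0).
At u = 71/25: the terms are asymptotic to a nonzero constant times 1/n, so the series diverges by limit comparison with Σ 1/n.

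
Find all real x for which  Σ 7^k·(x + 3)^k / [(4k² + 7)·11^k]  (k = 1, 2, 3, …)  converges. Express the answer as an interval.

[-32/7, -10/7]

Ratio test: |a_{k+1}/a_k| = [(4k² + 7)/(4(k+1)² + 7)] · 7/11 → 7/11 as k → ∞.
The series converges when 7/11 · |x + 3| < 1, giving R = 11/7.
When x = -10/7, absolute convergence follows by limit comparison with Σ 1/k².
When x = -32/7, the terms are on the order of 1/k², so the series converges absolutely by comparison with the p-series (p = 2 > 1).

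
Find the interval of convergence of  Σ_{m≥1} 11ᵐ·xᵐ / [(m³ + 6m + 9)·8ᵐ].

[-8/11, 8/11]

Apply the ratio test: |a_{m+1}| / |a_m| = [(m³ + 6m + 9)/((m+1)³ + 6(m+1) + 9)] · 11/8, which tends to 11/8 as m → ∞.
Hence the series converges for |x| < 1/(11/8) = 8/11, so the radius of convergence is 8/11.
Endpoint x = 8/11: absolute convergence follows by limit comparison with Σ 1/m³.
Endpoint x = -8/11: absolute convergence follows by limit comparison with Σ 1/m³.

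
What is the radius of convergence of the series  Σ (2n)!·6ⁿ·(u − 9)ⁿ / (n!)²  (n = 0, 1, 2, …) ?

R = 1/24

The ratio of consecutive coefficients is (2n+1)·(2n+2)/(n+1)² · 6 → 24.
The series converges when 24 · |u − 9| < 1, giving R = 1/24.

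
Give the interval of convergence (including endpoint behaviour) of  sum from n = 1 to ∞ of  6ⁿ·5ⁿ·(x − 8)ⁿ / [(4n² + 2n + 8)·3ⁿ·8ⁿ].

[36/5, 44/5]

Ratio test: |a_{n+1}/a_n| = [(4n² + 2n + 8)/(4(n+1)² + 2(n+1) + 8)] · 6·5/(3·8) → 5/4 as n → ∞.
Hence the series converges for |x − 8| < 1/(5/4) = 4/5, so the radius of convergence is 4/5.
When x = 44/5, absolute convergence follows by limit comparison with Σ 1/n².
Check x = 36/5: the series is dominated by a constant times Σ 1/n², which converges (p = 2 > 1).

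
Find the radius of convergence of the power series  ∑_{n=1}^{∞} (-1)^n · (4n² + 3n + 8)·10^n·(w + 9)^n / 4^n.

R = 2/5

Ratio test: |a_{n+1}/a_n| = [(4(n+1)² + 3(n+1) + 8)/(4n² + 3n + 8)] · 10/4 → 5/2 as n → ∞.
Hence the series converges for |w + 9| < 1/(5/2) = 2/5, so the radius of convergence is 2/5.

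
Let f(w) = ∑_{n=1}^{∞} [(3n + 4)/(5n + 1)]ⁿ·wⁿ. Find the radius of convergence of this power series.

R = 5/3

By the Cauchy root test, |a_n|^(1/n) = (3n + 4)/(5n + 1) → 3/5.
Convergence for |w| · 3/5 < 1, i.e. |w| < 5/3. So R = 5/3.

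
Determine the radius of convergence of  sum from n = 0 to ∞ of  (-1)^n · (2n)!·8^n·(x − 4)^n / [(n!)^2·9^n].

Apply the ratio test: |a_{n+1}| / |a_n| = (2n+1)·(2n+2)/(n+1)² · 8/9, which tends to 32/9 as n → ∞.
Hence the series converges for |x − 4| < 1/(32/9) = 9/32, so the radius of convergence is 9/32.

R = 9/32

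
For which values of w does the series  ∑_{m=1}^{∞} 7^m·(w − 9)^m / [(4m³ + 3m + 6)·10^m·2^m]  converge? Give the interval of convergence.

Ratio test: |a_{m+1}/a_m| = [(4m³ + 3m + 6)/(4(m+1)³ + 3(m+1) + 6)] · 7/(10·2) → 7/20 as m → ∞.
Hence the series converges for |w − 9| < 1/(7/20) = 20/7, so the radius of convergence is 20/7.
At w = 83/7: absolute convergence follows by limit comparison with Σ 1/m³.
When w = 43/7, the series is dominated by a constant times Σ 1/m³, which converges (p = 3 > 1).

[43/7, 83/7]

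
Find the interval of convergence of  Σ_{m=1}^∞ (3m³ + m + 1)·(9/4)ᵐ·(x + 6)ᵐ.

(-58/9, -50/9)

By the ratio test, |a_{m+1}/a_m| = [(3(m+1)³ + (m+1) + 1)/(3m³ + m + 1)] · 9/4 → 9/4.
Thus R = 1/(9/4) = 4/9.
At x = -50/9: the m-th term does not approach 0; divergence by the term test.
Check x = -58/9: the terms have absolute value of order m³, which does not tend to 0, so the series diverges by the divergence test.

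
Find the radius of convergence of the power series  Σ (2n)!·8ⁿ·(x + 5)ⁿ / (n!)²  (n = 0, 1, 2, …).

R = 1/32

Apply the ratio test: |a_{n+1}| / |a_n| = (2n+1)·(2n+2)/(n+1)² · 8, which tends to 32 as n → ∞.
Thus R = 1/(32) = 1/32.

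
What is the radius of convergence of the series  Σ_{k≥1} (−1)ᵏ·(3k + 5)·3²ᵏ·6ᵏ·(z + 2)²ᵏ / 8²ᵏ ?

R = 4√6/9

Ratio test: |a_{k+1}/a_k| = [(3(k+1) + 5)/(3k + 5)] · 9·6/64 → 27/32 as k → ∞.
Successive powers of (z + 2) differ by 2, so the series converges when |z + 2|² · 27/32 < 1, i.e. |z + 2| < √(32/27). So R = 4√6/9.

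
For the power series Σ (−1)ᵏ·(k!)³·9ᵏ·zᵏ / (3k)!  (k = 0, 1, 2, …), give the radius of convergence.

R = 3

Ratio test: |a_{k+1}/a_k| = (k+1)³/[(3k+1)·(3k+2)·(3k+3)] · 9 → 1/3 as k → ∞.
The series converges when 1/3 · |z| < 1, giving R = 3.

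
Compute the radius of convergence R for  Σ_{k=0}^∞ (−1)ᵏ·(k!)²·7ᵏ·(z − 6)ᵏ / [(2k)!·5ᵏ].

The ratio of consecutive coefficients is (k+1)²/[(2k+1)·(2k+2)] · 7/5 → 7/20.
Thus R = 1/(7/20) = 20/7.

R = 20/7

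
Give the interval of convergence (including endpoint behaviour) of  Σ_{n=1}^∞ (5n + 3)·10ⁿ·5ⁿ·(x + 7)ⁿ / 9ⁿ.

(-359/50, -341/50)

Apply the ratio test: |a_{n+1}| / |a_n| = [(5(n+1) + 3)/(5n + 3)] · 10·5/9, which tends to 50/9 as n → ∞.
The series converges when 50/9 · |x + 7| < 1, giving R = 9/50.
Check x = -341/50: the terms have absolute value of order n, which does not tend to 0, so the series diverges by the divergence test.
Endpoint x = -359/50: the terms do not tend to 0, so the series diverges.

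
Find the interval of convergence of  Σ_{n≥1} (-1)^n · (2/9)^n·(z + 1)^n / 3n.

(-11/2, 7/2]

Apply the ratio test: |a_{n+1}| / |a_n| = [3n/3(n+1)] · 2/9, which tends to 2/9 as n → ∞.
Thus R = 1/(2/9) = 9/2.
Endpoint z = 7/2: an alternating series whose terms decrease to 0 in absolute value, so it converges by the Leibniz criterion.
Endpoint z = -11/2: comparison with the harmonic series Σ 1/n shows the series diverges.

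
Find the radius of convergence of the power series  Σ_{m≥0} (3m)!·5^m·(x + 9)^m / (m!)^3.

The ratio of consecutive coefficients is (3m+1)·(3m+2)·(3m+3)/(m+1)³ · 5 → 135.
The series converges when 135 · |x + 9| < 1, giving R = 1/135.

R = 1/135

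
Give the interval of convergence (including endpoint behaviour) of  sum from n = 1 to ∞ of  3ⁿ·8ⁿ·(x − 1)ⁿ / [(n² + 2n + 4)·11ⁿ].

[13/24, 35/24]

Ratio test: |a_{n+1}/a_n| = [(n² + 2n + 4)/((n+1)² + 2(n+1) + 4)] · 3·8/11 → 24/11 as n → ∞.
Convergence for |x − 1| · 24/11 < 1, i.e. |x − 1| < 11/24. So R = 11/24.
Check x = 35/24: the terms are on the order of 1/n², so the series converges absolutely by comparison with the p-series (p = 2 > 1).
When x = 13/24, the terms are on the order of 1/n², so the series converges absolutely by comparison with the p-series (p = 2 > 1).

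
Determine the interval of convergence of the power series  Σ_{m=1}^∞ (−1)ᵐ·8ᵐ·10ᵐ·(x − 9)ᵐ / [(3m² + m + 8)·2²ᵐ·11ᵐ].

Apply the ratio test: |a_{m+1}| / |a_m| = [(3m² + m + 8)/(3(m+1)² + (m+1) + 8)] · 8·10/(4·11), which tends to 20/11 as m → ∞.
Hence the series converges for |x − 9| < 1/(20/11) = 11/20, so the radius of convergence is 11/20.
Check x = 191/20: the series is dominated by a constant times Σ 1/m², which converges (p = 2 > 1).
Check x = 169/20: the terms are on the order of 1/m², so the series converges absolutely by comparison with the p-series (p = 2 > 1).

[169/20, 191/20]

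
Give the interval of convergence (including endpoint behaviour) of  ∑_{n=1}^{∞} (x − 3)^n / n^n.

(−∞, ∞)

Applying the root test, |a_n|^(1/n) = 1/n → 0.
The limit is 0 for every x, so R = ∞.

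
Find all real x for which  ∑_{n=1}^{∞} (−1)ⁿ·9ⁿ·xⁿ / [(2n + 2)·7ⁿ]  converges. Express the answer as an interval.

By the ratio test, |a_{n+1}/a_n| = [(2n + 2)/(2(n+1) + 2)] · 9/7 → 9/7.
Convergence for |x| · 9/7 < 1, i.e. |x| < 7/9. So R = 7/9.
When x = 7/9, the terms alternate in sign and decrease monotonically to 0 in absolute value (size ~ c/n), so the alternating series test gives convergence.
Check x = -7/9: the terms are asymptotic to a nonzero constant times 1/n, so the series diverges by limit comparison with Σ 1/n.

(-7/9, 7/9]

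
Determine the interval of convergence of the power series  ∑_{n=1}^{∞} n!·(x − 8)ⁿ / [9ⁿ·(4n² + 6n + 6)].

The ratio of consecutive coefficients is (n+1) · 1/9 · (4n² + 6n + 6)/(4(n+1)² + 6(n+1) + 6) → ∞.
Since the ratio → ∞, the series diverges for every x ≠ 8, and R = 0.

{8}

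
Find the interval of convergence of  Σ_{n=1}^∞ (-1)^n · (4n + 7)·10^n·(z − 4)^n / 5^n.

By the ratio test, |a_{n+1}/a_n| = [(4(n+1) + 7)/(4n + 7)] · 10/5 → 2.
The series converges when 2 · |z − 4| < 1, giving R = 1/2.
Check z = 9/2: the terms do not tend to 0, so the series diverges.
When z = 7/2, the terms have absolute value of order n, which does not tend to 0, so the series diverges by the divergence test.

(7/2, 9/2)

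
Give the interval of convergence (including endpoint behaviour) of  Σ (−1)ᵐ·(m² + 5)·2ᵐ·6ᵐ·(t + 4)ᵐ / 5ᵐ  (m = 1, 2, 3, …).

The ratio of consecutive coefficients is [((m+1)² + 5)/(m² + 5)] · 2·6/5 → 12/5.
Thus R = 1/(12/5) = 5/12.
At t = -43/12: the m-th term does not approach 0; divergence by the term test.
Check t = -53/12: the terms do not tend to 0, so the series diverges.

(-53/12, -43/12)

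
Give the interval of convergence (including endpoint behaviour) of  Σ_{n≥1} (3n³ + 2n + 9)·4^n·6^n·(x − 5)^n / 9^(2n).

By the ratio test, |a_{n+1}/a_n| = [(3(n+1)³ + 2(n+1) + 9)/(3n³ + 2n + 9)] · 4·6/81 → 8/27.
The series converges when 8/27 · |x − 5| < 1, giving R = 27/8.
Check x = 67/8: the terms do not tend to 0, so the series diverges.
At x = 13/8: the n-th term does not approach 0; divergence by the term test.

(13/8, 67/8)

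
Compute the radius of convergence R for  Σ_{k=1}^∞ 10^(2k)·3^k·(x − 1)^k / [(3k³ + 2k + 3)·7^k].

R = 7/300

Apply the ratio test: |a_{k+1}| / |a_k| = [(3k³ + 2k + 3)/(3(k+1)³ + 2(k+1) + 3)] · 100·3/7, which tends to 300/7 as k → ∞.
The series converges when 300/7 · |x − 1| < 1, giving R = 7/300.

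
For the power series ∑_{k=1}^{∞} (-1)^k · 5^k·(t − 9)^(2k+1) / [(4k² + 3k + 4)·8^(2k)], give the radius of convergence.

R = 8√5/5

The ratio of consecutive coefficients is [(4k² + 3k + 4)/(4(k+1)² + 3(k+1) + 4)] · 5/64 → 5/64.
Since the exponent of (t − 9) increases by 2 each term, convergence requires |t − 9|² < 64/5, hence R = 8√5/5.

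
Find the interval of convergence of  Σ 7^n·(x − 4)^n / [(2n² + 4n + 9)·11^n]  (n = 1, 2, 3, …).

[17/7, 39/7]

Ratio test: |a_{n+1}/a_n| = [(2n² + 4n + 9)/(2(n+1)² + 4(n+1) + 9)] · 7/11 → 7/11 as n → ∞.
The series converges when 7/11 · |x − 4| < 1, giving R = 11/7.
Check x = 39/7: the series is dominated by a constant times Σ 1/n², which converges (p = 2 > 1).
At x = 17/7: absolute convergence follows by limit comparison with Σ 1/n².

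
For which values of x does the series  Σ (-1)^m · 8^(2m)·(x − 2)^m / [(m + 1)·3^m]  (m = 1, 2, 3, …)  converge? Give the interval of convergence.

(125/64, 131/64]

Ratio test: |a_{m+1}/a_m| = [(m + 1)/((m+1) + 1)] · 64/3 → 64/3 as m → ∞.
Thus R = 1/(64/3) = 3/64.
At x = 131/64: the terms alternate in sign and decrease monotonically to 0 in absolute value (size ~ c/m), so the alternating series test gives convergence.
Check x = 125/64: the terms are asymptotic to a nonzero constant times 1/m, so the series diverges by limit comparison with Σ 1/m.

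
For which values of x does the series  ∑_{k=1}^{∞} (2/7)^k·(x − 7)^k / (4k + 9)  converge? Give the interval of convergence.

[7/2, 21/2)

The ratio of consecutive coefficients is [(4k + 9)/(4(k+1) + 9)] · 2/7 → 2/7.
Convergence for |x − 7| · 2/7 < 1, i.e. |x − 7| < 7/2. So R = 7/2.
Endpoint x = 21/2: comparison with the harmonic series Σ 1/k shows the series diverges.
Endpoint x = 7/2: the terms alternate in sign and decrease monotonically to 0 in absolute value (size ~ c/k), so the alternating series test gives convergence.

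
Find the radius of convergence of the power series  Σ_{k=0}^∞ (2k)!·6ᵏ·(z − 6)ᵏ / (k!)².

R = 1/24

The ratio of consecutive coefficients is (2k+1)·(2k+2)/(k+1)² · 6 → 24.
Convergence for |z − 6| · 24 < 1, i.e. |z − 6| < 1/24. So R = 1/24.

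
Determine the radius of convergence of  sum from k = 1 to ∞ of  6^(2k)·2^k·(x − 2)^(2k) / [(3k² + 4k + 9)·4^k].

Apply the ratio test: |a_{k+1}| / |a_k| = [(3k² + 4k + 9)/(3(k+1)² + 4(k+1) + 9)] · 36·2/4, which tends to 18 as k → ∞.
Writing y = (x − 2)², the series in y has radius 1/18, so |x − 2| < √(1/18) and R = √2/6.

R = √2/6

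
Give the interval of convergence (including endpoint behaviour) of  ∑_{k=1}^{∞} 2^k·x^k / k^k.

Applying the root test, |a_k|^(1/k) = 2/k → 0.
Since the k-th root of |a_k| tends to 0, the series converges for all real x; R = ∞.

(−∞, ∞)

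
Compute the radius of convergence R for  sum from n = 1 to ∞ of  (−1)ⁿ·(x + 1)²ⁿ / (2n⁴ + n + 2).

R = 1

By the ratio test, |a_{n+1}/a_n| = (2n⁴ + n + 2)/(2(n+1)⁴ + (n+1) + 2) → 1.
Writing y = (x + 1)², the series in y has radius 1, so |x + 1| < √(1) = 1 and R = 1.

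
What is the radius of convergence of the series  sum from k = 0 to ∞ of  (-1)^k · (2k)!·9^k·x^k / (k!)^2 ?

The ratio of consecutive coefficients is (2k+1)·(2k+2)/(k+1)² · 9 → 36.
Thus R = 1/(36) = 1/36.

R = 1/36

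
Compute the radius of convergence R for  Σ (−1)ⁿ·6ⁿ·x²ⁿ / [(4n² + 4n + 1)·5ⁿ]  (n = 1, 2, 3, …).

Ratio test: |a_{n+1}/a_n| = [(4n² + 4n + 1)/(4(n+1)² + 4(n+1) + 1)] · 6/5 → 6/5 as n → ∞.
Since the exponent of x increases by 2 each term, convergence requires |x|² < 5/6, hence R = √30/6.

R = √30/6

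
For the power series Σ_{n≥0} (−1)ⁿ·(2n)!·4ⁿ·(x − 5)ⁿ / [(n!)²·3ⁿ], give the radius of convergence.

Apply the ratio test: |a_{n+1}| / |a_n| = (2n+1)·(2n+2)/(n+1)² · 4/3, which tends to 16/3 as n → ∞.
Hence the series converges for |x − 5| < 1/(16/3) = 3/16, so the radius of convergence is 3/16.

R = 3/16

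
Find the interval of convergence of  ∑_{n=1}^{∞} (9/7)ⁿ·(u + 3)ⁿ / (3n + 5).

By the ratio test, |a_{n+1}/a_n| = [(3n + 5)/(3(n+1) + 5)] · 9/7 → 9/7.
Convergence for |u + 3| · 9/7 < 1, i.e. |u + 3| < 7/9. So R = 7/9.
Endpoint u = -20/9: the terms are asymptotic to a nonzero constant times 1/n, so the series diverges by limit comparison with Σ 1/n.
Endpoint u = -34/9: the terms alternate in sign and decrease monotonically to 0 in absolute value (size ~ c/n), so the alternating series test gives convergence.

[-34/9, -20/9)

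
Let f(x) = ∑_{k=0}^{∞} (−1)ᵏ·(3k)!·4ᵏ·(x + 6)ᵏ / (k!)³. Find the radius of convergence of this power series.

Ratio test: |a_{k+1}/a_k| = (3k+1)·(3k+2)·(3k+3)/(k+1)³ · 4 → 108 as k → ∞.
Thus R = 1/(108) = 1/108.

R = 1/108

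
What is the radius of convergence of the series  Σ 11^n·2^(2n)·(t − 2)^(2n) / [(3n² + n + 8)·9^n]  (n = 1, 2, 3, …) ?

R = 3√11/22

By the ratio test, |a_{n+1}/a_n| = [(3n² + n + 8)/(3(n+1)² + (n+1) + 8)] · 11·4/9 → 44/9.
Since the exponent of (t − 2) increases by 2 each term, convergence requires |t − 2|² < 9/44, hence R = 3√11/22.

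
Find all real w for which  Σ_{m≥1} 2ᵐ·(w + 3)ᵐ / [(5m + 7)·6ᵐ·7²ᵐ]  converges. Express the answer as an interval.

Apply the ratio test: |a_{m+1}| / |a_m| = [(5m + 7)/(5(m+1) + 7)] · 2/(6·49), which tends to 1/147 as m → ∞.
The series converges when 1/147 · |w + 3| < 1, giving R = 147.
When w = 144, the terms behave like c/m; limit comparison with the harmonic series gives divergence.
Endpoint w = -150: an alternating series whose terms decrease to 0 in absolute value, so it converges by the Leibniz criterion.

[-150, 144)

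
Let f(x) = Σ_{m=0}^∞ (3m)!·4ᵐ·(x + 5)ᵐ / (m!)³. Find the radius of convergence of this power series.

By the ratio test, |a_{m+1}/a_m| = (3m+1)·(3m+2)·(3m+3)/(m+1)³ · 4 → 108.
Hence the series converges for |x + 5| < 1/(108) = 1/108, so the radius of convergence is 1/108.

R = 1/108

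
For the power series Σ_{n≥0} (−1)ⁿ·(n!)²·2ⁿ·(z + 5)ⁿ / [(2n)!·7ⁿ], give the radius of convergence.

R = 14

The ratio of consecutive coefficients is (n+1)²/[(2n+1)·(2n+2)] · 2/7 → 1/14.
Convergence for |z + 5| · 1/14 < 1, i.e. |z + 5| < 14. So R = 14.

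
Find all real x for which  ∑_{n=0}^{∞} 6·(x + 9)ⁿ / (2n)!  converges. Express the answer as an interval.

The ratio of consecutive coefficients is 6/6 · 1/[(2n+1)·(2n+2)] → 0.
Since the limit is 0 < 1 for every x, the series converges on all of ℝ and R = ∞.

(−∞, ∞)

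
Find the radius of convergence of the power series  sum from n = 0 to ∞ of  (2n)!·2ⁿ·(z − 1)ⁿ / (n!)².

By the ratio test, |a_{n+1}/a_n| = (2n+1)·(2n+2)/(n+1)² · 2 → 8.
The series converges when 8 · |z − 1| < 1, giving R = 1/8.

R = 1/8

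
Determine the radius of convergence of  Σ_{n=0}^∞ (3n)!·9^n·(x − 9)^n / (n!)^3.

Ratio test: |a_{n+1}/a_n| = (3n+1)·(3n+2)·(3n+3)/(n+1)³ · 9 → 243 as n → ∞.
Convergence for |x − 9| · 243 < 1, i.e. |x − 9| < 1/243. So R = 1/243.

R = 1/243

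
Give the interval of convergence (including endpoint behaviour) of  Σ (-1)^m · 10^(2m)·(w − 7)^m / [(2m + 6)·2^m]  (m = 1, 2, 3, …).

The ratio of consecutive coefficients is [(2m + 6)/(2(m+1) + 6)] · 100/2 → 50.
Hence the series converges for |w − 7| < 1/(50) = 1/50, so the radius of convergence is 1/50.
Endpoint w = 351/50: convergence follows from the alternating series test (terms decrease monotonically to 0).
Check w = 349/50: comparison with the harmonic series Σ 1/m shows the series diverges.

(349/50, 351/50]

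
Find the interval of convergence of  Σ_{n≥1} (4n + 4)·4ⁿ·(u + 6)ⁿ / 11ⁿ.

By the ratio test, |a_{n+1}/a_n| = [(4(n+1) + 4)/(4n + 4)] · 4/11 → 4/11.
Convergence for |u + 6| · 4/11 < 1, i.e. |u + 6| < 11/4. So R = 11/4.
At u = -13/4: the n-th term does not approach 0; divergence by the term test.
At u = -35/4: the terms have absolute value of order n, which does not tend to 0, so the series diverges by the divergence test.

(-35/4, -13/4)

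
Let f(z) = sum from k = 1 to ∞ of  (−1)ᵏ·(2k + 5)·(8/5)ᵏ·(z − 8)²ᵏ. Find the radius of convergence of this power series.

Ratio test: |a_{k+1}/a_k| = [(2(k+1) + 5)/(2k + 5)] · 8/5 → 8/5 as k → ∞.
Successive powers of (z − 8) differ by 2, so the series converges when |z − 8|² · 8/5 < 1, i.e. |z − 8| < √(5/8). So R = √10/4.

R = √10/4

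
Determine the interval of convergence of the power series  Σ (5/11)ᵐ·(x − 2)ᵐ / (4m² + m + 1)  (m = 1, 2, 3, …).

The ratio of consecutive coefficients is [(4m² + m + 1)/(4(m+1)² + (m+1) + 1)] · 5/11 → 5/11.
Hence the series converges for |x − 2| < 1/(5/11) = 11/5, so the radius of convergence is 11/5.
At x = 21/5: absolute convergence follows by limit comparison with Σ 1/m².
When x = -1/5, the series is dominated by a constant times Σ 1/m², which converges (p = 2 > 1).

[-1/5, 21/5]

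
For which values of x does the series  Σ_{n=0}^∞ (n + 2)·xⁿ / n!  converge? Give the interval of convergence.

Ratio test: |a_{n+1}/a_n| = ((n+1) + 2)/(n + 2) · 1/(n+1) → 0 as n → ∞.
Since the limit is 0 < 1 for every x, the series converges on all of ℝ and R = ∞.

(−∞, ∞)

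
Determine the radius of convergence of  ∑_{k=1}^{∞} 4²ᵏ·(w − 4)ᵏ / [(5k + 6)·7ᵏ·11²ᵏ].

R = 847/16

By the ratio test, |a_{k+1}/a_k| = [(5k + 6)/(5(k+1) + 6)] · 16/(7·121) → 16/847.
Hence the series converges for |w − 4| < 1/(16/847) = 847/16, so the radius of convergence is 847/16.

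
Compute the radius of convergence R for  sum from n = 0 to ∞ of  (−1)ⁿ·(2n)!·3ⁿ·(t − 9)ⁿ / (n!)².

By the ratio test, |a_{n+1}/a_n| = (2n+1)·(2n+2)/(n+1)² · 3 → 12.
The series converges when 12 · |t − 9| < 1, giving R = 1/12.

R = 1/12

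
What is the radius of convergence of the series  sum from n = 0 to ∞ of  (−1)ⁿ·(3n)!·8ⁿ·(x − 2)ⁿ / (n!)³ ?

Apply the ratio test: |a_{n+1}| / |a_n| = (3n+1)·(3n+2)·(3n+3)/(n+1)³ · 8, which tends to 216 as n → ∞.
Thus R = 1/(216) = 1/216.

R = 1/216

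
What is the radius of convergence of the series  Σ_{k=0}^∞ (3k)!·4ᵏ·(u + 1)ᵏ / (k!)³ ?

R = 1/108

Ratio test: |a_{k+1}/a_k| = (3k+1)·(3k+2)·(3k+3)/(k+1)³ · 4 → 108 as k → ∞.
Thus R = 1/(108) = 1/108.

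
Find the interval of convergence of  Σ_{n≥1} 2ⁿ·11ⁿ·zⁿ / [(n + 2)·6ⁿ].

[-3/11, 3/11)

The ratio of consecutive coefficients is [(n + 2)/((n+1) + 2)] · 2·11/6 → 11/3.
The series converges when 11/3 · |z| < 1, giving R = 3/11.
At z = 3/11: comparison with the harmonic series Σ 1/n shows the series diverges.
At z = -3/11: an alternating series whose terms decrease to 0 in absolute value, so it converges by the Leibniz criterion.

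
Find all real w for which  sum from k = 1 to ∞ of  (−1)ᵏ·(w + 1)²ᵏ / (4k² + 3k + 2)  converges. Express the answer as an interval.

The ratio of consecutive coefficients is (4k² + 3k + 2)/(4(k+1)² + 3(k+1) + 2) → 1.
Since the exponent of (w + 1) increases by 2 each term, convergence requires |w + 1|² < 1, hence R = 1.
Check w = 0: absolute convergence follows by limit comparison with Σ 1/k².
Endpoint w = -2: absolute convergence follows by limit comparison with Σ 1/k².

[-2, 0]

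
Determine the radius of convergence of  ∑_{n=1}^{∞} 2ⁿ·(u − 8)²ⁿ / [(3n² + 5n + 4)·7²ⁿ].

By the ratio test, |a_{n+1}/a_n| = [(3n² + 5n + 4)/(3(n+1)² + 5(n+1) + 4)] · 2/49 → 2/49.
Writing y = (u − 8)², the series in y has radius 49/2, so |u − 8| < √(49/2) and R = 7√2/2.

R = 7√2/2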